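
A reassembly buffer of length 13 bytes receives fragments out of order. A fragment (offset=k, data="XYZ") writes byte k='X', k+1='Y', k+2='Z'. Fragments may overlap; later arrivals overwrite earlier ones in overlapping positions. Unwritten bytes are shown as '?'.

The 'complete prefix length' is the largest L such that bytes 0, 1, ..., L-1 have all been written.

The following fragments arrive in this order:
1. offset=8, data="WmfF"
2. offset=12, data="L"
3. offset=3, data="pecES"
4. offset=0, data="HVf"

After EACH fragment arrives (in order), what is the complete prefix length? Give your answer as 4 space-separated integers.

Fragment 1: offset=8 data="WmfF" -> buffer=????????WmfF? -> prefix_len=0
Fragment 2: offset=12 data="L" -> buffer=????????WmfFL -> prefix_len=0
Fragment 3: offset=3 data="pecES" -> buffer=???pecESWmfFL -> prefix_len=0
Fragment 4: offset=0 data="HVf" -> buffer=HVfpecESWmfFL -> prefix_len=13

Answer: 0 0 0 13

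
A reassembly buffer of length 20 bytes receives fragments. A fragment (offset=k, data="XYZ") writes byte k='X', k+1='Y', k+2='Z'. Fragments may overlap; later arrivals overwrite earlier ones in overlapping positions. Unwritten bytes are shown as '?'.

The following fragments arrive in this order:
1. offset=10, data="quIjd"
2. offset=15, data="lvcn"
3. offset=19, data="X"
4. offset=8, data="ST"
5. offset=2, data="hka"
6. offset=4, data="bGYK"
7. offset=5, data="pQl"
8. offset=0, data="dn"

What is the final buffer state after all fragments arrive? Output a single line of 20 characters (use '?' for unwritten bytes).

Answer: dnhkbpQlSTquIjdlvcnX

Derivation:
Fragment 1: offset=10 data="quIjd" -> buffer=??????????quIjd?????
Fragment 2: offset=15 data="lvcn" -> buffer=??????????quIjdlvcn?
Fragment 3: offset=19 data="X" -> buffer=??????????quIjdlvcnX
Fragment 4: offset=8 data="ST" -> buffer=????????STquIjdlvcnX
Fragment 5: offset=2 data="hka" -> buffer=??hka???STquIjdlvcnX
Fragment 6: offset=4 data="bGYK" -> buffer=??hkbGYKSTquIjdlvcnX
Fragment 7: offset=5 data="pQl" -> buffer=??hkbpQlSTquIjdlvcnX
Fragment 8: offset=0 data="dn" -> buffer=dnhkbpQlSTquIjdlvcnX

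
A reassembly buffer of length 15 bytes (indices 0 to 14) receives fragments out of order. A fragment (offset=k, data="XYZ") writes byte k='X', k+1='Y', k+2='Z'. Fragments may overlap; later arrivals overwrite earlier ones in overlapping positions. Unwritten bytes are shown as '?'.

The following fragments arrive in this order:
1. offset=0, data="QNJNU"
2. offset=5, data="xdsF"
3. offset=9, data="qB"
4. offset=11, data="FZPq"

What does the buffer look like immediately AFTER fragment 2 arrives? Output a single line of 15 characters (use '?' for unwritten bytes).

Fragment 1: offset=0 data="QNJNU" -> buffer=QNJNU??????????
Fragment 2: offset=5 data="xdsF" -> buffer=QNJNUxdsF??????

Answer: QNJNUxdsF??????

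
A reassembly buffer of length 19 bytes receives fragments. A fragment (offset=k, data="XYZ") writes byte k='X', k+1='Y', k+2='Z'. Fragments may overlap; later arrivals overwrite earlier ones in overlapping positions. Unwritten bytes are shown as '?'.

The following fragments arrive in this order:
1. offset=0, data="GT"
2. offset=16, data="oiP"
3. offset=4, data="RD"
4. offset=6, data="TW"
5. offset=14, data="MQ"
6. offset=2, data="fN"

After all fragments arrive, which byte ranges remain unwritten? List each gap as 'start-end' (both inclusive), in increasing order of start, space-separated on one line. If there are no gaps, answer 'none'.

Fragment 1: offset=0 len=2
Fragment 2: offset=16 len=3
Fragment 3: offset=4 len=2
Fragment 4: offset=6 len=2
Fragment 5: offset=14 len=2
Fragment 6: offset=2 len=2
Gaps: 8-13

Answer: 8-13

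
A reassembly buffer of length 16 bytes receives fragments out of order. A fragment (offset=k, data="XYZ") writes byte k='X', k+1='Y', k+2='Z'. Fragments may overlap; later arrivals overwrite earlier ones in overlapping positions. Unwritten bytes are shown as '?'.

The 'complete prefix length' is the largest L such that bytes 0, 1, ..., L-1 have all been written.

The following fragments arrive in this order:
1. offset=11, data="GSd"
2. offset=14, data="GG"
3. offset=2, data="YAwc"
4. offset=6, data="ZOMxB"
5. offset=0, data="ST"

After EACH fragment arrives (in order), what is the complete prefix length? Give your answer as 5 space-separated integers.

Answer: 0 0 0 0 16

Derivation:
Fragment 1: offset=11 data="GSd" -> buffer=???????????GSd?? -> prefix_len=0
Fragment 2: offset=14 data="GG" -> buffer=???????????GSdGG -> prefix_len=0
Fragment 3: offset=2 data="YAwc" -> buffer=??YAwc?????GSdGG -> prefix_len=0
Fragment 4: offset=6 data="ZOMxB" -> buffer=??YAwcZOMxBGSdGG -> prefix_len=0
Fragment 5: offset=0 data="ST" -> buffer=STYAwcZOMxBGSdGG -> prefix_len=16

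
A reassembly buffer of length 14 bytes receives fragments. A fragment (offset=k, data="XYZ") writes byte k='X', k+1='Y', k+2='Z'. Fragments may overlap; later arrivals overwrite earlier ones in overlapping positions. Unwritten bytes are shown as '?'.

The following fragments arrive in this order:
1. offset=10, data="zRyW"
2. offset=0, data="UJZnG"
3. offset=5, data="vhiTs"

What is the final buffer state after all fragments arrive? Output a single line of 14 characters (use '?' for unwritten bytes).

Fragment 1: offset=10 data="zRyW" -> buffer=??????????zRyW
Fragment 2: offset=0 data="UJZnG" -> buffer=UJZnG?????zRyW
Fragment 3: offset=5 data="vhiTs" -> buffer=UJZnGvhiTszRyW

Answer: UJZnGvhiTszRyW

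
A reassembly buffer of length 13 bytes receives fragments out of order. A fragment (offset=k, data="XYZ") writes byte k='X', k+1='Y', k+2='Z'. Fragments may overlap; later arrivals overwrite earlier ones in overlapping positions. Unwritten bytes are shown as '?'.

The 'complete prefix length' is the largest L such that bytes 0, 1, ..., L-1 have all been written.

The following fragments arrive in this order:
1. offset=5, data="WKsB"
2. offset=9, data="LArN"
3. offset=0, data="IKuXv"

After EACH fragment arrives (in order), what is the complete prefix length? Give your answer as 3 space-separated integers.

Answer: 0 0 13

Derivation:
Fragment 1: offset=5 data="WKsB" -> buffer=?????WKsB???? -> prefix_len=0
Fragment 2: offset=9 data="LArN" -> buffer=?????WKsBLArN -> prefix_len=0
Fragment 3: offset=0 data="IKuXv" -> buffer=IKuXvWKsBLArN -> prefix_len=13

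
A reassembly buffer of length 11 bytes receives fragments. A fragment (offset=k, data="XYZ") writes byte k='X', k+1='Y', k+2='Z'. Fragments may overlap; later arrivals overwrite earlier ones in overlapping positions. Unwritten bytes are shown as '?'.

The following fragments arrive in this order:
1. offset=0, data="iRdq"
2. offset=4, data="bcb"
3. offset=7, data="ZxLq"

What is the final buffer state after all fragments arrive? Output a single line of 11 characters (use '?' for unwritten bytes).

Answer: iRdqbcbZxLq

Derivation:
Fragment 1: offset=0 data="iRdq" -> buffer=iRdq???????
Fragment 2: offset=4 data="bcb" -> buffer=iRdqbcb????
Fragment 3: offset=7 data="ZxLq" -> buffer=iRdqbcbZxLq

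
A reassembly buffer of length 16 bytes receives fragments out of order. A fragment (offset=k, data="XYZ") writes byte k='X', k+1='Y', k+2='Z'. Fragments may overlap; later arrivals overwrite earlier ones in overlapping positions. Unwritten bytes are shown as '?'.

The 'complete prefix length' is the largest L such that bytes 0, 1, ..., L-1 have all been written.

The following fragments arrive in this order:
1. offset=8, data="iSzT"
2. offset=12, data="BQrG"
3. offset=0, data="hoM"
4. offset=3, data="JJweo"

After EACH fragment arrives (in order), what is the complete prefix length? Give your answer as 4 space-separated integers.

Answer: 0 0 3 16

Derivation:
Fragment 1: offset=8 data="iSzT" -> buffer=????????iSzT???? -> prefix_len=0
Fragment 2: offset=12 data="BQrG" -> buffer=????????iSzTBQrG -> prefix_len=0
Fragment 3: offset=0 data="hoM" -> buffer=hoM?????iSzTBQrG -> prefix_len=3
Fragment 4: offset=3 data="JJweo" -> buffer=hoMJJweoiSzTBQrG -> prefix_len=16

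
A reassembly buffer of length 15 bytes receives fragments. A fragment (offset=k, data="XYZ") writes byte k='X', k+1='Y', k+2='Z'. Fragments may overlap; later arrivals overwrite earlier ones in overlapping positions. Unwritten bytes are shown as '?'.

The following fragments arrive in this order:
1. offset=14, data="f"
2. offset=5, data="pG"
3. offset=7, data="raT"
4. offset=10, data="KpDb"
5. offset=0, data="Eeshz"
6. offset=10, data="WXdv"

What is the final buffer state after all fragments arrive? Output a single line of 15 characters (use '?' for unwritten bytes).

Answer: EeshzpGraTWXdvf

Derivation:
Fragment 1: offset=14 data="f" -> buffer=??????????????f
Fragment 2: offset=5 data="pG" -> buffer=?????pG???????f
Fragment 3: offset=7 data="raT" -> buffer=?????pGraT????f
Fragment 4: offset=10 data="KpDb" -> buffer=?????pGraTKpDbf
Fragment 5: offset=0 data="Eeshz" -> buffer=EeshzpGraTKpDbf
Fragment 6: offset=10 data="WXdv" -> buffer=EeshzpGraTWXdvf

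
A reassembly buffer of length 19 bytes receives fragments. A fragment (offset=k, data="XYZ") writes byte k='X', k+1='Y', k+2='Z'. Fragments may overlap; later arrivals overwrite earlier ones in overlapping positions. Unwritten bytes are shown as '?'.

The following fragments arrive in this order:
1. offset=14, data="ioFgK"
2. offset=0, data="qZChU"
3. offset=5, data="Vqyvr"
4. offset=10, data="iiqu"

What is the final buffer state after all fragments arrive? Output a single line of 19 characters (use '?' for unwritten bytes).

Answer: qZChUVqyvriiquioFgK

Derivation:
Fragment 1: offset=14 data="ioFgK" -> buffer=??????????????ioFgK
Fragment 2: offset=0 data="qZChU" -> buffer=qZChU?????????ioFgK
Fragment 3: offset=5 data="Vqyvr" -> buffer=qZChUVqyvr????ioFgK
Fragment 4: offset=10 data="iiqu" -> buffer=qZChUVqyvriiquioFgK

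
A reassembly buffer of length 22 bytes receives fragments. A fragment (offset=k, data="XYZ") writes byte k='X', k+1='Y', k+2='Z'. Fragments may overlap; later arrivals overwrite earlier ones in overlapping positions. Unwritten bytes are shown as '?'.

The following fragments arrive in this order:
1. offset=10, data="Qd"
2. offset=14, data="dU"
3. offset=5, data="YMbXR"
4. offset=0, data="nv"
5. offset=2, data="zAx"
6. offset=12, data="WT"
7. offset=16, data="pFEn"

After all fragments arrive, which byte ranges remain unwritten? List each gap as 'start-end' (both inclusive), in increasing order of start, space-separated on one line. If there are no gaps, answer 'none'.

Fragment 1: offset=10 len=2
Fragment 2: offset=14 len=2
Fragment 3: offset=5 len=5
Fragment 4: offset=0 len=2
Fragment 5: offset=2 len=3
Fragment 6: offset=12 len=2
Fragment 7: offset=16 len=4
Gaps: 20-21

Answer: 20-21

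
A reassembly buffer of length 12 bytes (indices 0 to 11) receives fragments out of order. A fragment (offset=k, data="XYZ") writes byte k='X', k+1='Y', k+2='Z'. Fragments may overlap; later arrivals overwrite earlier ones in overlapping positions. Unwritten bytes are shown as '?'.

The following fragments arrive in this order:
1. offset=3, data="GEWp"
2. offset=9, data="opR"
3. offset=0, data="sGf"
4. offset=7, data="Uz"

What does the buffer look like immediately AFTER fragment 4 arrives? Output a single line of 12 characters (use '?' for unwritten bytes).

Answer: sGfGEWpUzopR

Derivation:
Fragment 1: offset=3 data="GEWp" -> buffer=???GEWp?????
Fragment 2: offset=9 data="opR" -> buffer=???GEWp??opR
Fragment 3: offset=0 data="sGf" -> buffer=sGfGEWp??opR
Fragment 4: offset=7 data="Uz" -> buffer=sGfGEWpUzopR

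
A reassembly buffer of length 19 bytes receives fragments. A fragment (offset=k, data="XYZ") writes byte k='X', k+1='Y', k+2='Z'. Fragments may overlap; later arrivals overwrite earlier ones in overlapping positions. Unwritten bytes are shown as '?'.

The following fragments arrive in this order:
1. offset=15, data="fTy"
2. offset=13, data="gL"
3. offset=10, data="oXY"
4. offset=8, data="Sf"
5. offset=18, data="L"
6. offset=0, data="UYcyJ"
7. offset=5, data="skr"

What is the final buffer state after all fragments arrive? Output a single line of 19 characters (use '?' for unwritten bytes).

Answer: UYcyJskrSfoXYgLfTyL

Derivation:
Fragment 1: offset=15 data="fTy" -> buffer=???????????????fTy?
Fragment 2: offset=13 data="gL" -> buffer=?????????????gLfTy?
Fragment 3: offset=10 data="oXY" -> buffer=??????????oXYgLfTy?
Fragment 4: offset=8 data="Sf" -> buffer=????????SfoXYgLfTy?
Fragment 5: offset=18 data="L" -> buffer=????????SfoXYgLfTyL
Fragment 6: offset=0 data="UYcyJ" -> buffer=UYcyJ???SfoXYgLfTyL
Fragment 7: offset=5 data="skr" -> buffer=UYcyJskrSfoXYgLfTyL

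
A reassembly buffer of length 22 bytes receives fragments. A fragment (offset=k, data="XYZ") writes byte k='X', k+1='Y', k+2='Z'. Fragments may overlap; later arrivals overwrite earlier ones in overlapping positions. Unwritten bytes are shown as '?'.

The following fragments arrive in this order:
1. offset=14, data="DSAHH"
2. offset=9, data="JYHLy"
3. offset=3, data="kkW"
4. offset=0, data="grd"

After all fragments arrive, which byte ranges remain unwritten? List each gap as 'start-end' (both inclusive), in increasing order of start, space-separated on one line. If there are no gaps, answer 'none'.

Answer: 6-8 19-21

Derivation:
Fragment 1: offset=14 len=5
Fragment 2: offset=9 len=5
Fragment 3: offset=3 len=3
Fragment 4: offset=0 len=3
Gaps: 6-8 19-21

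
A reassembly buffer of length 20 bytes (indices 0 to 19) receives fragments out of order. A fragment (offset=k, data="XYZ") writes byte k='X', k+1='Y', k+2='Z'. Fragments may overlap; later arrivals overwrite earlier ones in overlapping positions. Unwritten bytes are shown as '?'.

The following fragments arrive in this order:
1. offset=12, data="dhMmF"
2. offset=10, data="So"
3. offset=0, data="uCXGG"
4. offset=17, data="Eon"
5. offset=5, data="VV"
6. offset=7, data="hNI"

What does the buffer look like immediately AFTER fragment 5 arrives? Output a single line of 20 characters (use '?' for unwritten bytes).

Answer: uCXGGVV???SodhMmFEon

Derivation:
Fragment 1: offset=12 data="dhMmF" -> buffer=????????????dhMmF???
Fragment 2: offset=10 data="So" -> buffer=??????????SodhMmF???
Fragment 3: offset=0 data="uCXGG" -> buffer=uCXGG?????SodhMmF???
Fragment 4: offset=17 data="Eon" -> buffer=uCXGG?????SodhMmFEon
Fragment 5: offset=5 data="VV" -> buffer=uCXGGVV???SodhMmFEon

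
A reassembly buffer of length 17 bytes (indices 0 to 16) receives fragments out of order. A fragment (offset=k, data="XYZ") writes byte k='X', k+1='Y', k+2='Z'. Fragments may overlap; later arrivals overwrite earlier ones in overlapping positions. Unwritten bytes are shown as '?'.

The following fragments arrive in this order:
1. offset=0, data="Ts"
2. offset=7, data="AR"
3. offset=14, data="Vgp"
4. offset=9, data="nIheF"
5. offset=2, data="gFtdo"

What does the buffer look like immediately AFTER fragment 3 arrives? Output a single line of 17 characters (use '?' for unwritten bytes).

Answer: Ts?????AR?????Vgp

Derivation:
Fragment 1: offset=0 data="Ts" -> buffer=Ts???????????????
Fragment 2: offset=7 data="AR" -> buffer=Ts?????AR????????
Fragment 3: offset=14 data="Vgp" -> buffer=Ts?????AR?????Vgp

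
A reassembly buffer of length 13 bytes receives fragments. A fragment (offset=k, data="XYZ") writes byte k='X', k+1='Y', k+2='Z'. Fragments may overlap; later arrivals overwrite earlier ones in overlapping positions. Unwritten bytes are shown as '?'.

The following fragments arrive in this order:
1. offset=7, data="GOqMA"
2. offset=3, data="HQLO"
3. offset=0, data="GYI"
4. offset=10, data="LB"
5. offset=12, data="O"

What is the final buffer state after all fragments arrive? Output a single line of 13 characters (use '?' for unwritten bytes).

Answer: GYIHQLOGOqLBO

Derivation:
Fragment 1: offset=7 data="GOqMA" -> buffer=???????GOqMA?
Fragment 2: offset=3 data="HQLO" -> buffer=???HQLOGOqMA?
Fragment 3: offset=0 data="GYI" -> buffer=GYIHQLOGOqMA?
Fragment 4: offset=10 data="LB" -> buffer=GYIHQLOGOqLB?
Fragment 5: offset=12 data="O" -> buffer=GYIHQLOGOqLBO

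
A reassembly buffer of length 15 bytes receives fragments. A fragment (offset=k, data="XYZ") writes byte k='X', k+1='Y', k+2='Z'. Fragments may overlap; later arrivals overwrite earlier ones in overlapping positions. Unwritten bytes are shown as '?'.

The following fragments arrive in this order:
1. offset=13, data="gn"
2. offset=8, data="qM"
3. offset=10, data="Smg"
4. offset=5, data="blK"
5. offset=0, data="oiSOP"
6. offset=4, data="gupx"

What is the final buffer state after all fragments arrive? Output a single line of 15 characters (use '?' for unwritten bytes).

Answer: oiSOgupxqMSmggn

Derivation:
Fragment 1: offset=13 data="gn" -> buffer=?????????????gn
Fragment 2: offset=8 data="qM" -> buffer=????????qM???gn
Fragment 3: offset=10 data="Smg" -> buffer=????????qMSmggn
Fragment 4: offset=5 data="blK" -> buffer=?????blKqMSmggn
Fragment 5: offset=0 data="oiSOP" -> buffer=oiSOPblKqMSmggn
Fragment 6: offset=4 data="gupx" -> buffer=oiSOgupxqMSmggn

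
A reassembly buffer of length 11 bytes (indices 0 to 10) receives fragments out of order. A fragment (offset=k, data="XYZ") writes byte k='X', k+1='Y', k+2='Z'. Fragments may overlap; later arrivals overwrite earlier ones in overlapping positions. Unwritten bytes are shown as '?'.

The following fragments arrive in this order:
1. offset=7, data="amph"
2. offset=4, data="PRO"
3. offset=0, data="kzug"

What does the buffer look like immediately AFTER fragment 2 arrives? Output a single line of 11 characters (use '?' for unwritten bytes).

Answer: ????PROamph

Derivation:
Fragment 1: offset=7 data="amph" -> buffer=???????amph
Fragment 2: offset=4 data="PRO" -> buffer=????PROamph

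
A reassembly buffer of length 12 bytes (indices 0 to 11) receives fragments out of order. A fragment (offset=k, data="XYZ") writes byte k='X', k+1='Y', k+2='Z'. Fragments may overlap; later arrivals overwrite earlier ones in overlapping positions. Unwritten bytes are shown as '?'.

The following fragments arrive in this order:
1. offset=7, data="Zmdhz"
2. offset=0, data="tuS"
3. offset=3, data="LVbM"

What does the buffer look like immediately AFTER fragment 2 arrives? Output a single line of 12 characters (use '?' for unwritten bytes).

Fragment 1: offset=7 data="Zmdhz" -> buffer=???????Zmdhz
Fragment 2: offset=0 data="tuS" -> buffer=tuS????Zmdhz

Answer: tuS????Zmdhz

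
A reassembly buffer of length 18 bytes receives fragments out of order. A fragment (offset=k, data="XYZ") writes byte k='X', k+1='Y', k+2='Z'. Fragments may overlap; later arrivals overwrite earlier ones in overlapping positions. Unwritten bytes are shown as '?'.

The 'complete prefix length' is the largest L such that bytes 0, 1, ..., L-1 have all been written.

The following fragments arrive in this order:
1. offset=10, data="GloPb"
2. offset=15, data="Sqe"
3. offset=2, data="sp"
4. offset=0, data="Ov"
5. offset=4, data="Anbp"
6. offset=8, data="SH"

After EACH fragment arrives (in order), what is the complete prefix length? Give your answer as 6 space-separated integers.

Fragment 1: offset=10 data="GloPb" -> buffer=??????????GloPb??? -> prefix_len=0
Fragment 2: offset=15 data="Sqe" -> buffer=??????????GloPbSqe -> prefix_len=0
Fragment 3: offset=2 data="sp" -> buffer=??sp??????GloPbSqe -> prefix_len=0
Fragment 4: offset=0 data="Ov" -> buffer=Ovsp??????GloPbSqe -> prefix_len=4
Fragment 5: offset=4 data="Anbp" -> buffer=OvspAnbp??GloPbSqe -> prefix_len=8
Fragment 6: offset=8 data="SH" -> buffer=OvspAnbpSHGloPbSqe -> prefix_len=18

Answer: 0 0 0 4 8 18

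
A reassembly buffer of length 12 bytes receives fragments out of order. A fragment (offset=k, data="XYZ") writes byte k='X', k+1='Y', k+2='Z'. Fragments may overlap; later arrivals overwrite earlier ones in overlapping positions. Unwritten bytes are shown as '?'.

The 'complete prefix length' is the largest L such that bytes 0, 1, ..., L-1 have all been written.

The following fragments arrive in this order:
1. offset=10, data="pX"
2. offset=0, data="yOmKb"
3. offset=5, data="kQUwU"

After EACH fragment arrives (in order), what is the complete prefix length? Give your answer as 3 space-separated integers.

Fragment 1: offset=10 data="pX" -> buffer=??????????pX -> prefix_len=0
Fragment 2: offset=0 data="yOmKb" -> buffer=yOmKb?????pX -> prefix_len=5
Fragment 3: offset=5 data="kQUwU" -> buffer=yOmKbkQUwUpX -> prefix_len=12

Answer: 0 5 12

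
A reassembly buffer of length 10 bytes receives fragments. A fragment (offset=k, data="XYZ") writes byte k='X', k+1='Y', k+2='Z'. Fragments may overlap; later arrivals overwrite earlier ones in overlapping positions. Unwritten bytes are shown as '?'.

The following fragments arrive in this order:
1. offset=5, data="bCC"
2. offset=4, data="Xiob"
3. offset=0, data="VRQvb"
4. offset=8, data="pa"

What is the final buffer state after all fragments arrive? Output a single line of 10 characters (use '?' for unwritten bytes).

Fragment 1: offset=5 data="bCC" -> buffer=?????bCC??
Fragment 2: offset=4 data="Xiob" -> buffer=????Xiob??
Fragment 3: offset=0 data="VRQvb" -> buffer=VRQvbiob??
Fragment 4: offset=8 data="pa" -> buffer=VRQvbiobpa

Answer: VRQvbiobpa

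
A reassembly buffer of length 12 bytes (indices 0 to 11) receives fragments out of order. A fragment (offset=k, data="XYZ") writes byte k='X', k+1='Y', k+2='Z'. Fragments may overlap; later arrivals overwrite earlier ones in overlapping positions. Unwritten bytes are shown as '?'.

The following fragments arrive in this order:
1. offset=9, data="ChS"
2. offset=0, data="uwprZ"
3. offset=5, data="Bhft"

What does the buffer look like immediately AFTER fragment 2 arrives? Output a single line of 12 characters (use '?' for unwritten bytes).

Answer: uwprZ????ChS

Derivation:
Fragment 1: offset=9 data="ChS" -> buffer=?????????ChS
Fragment 2: offset=0 data="uwprZ" -> buffer=uwprZ????ChS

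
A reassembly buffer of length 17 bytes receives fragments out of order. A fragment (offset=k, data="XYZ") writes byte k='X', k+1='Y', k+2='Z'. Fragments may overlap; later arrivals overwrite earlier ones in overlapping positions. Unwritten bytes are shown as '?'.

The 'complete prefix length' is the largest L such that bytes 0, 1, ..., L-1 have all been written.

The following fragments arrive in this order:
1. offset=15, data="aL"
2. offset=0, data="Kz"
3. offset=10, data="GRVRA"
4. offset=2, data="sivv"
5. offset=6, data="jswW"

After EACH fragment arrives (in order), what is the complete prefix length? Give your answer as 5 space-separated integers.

Answer: 0 2 2 6 17

Derivation:
Fragment 1: offset=15 data="aL" -> buffer=???????????????aL -> prefix_len=0
Fragment 2: offset=0 data="Kz" -> buffer=Kz?????????????aL -> prefix_len=2
Fragment 3: offset=10 data="GRVRA" -> buffer=Kz????????GRVRAaL -> prefix_len=2
Fragment 4: offset=2 data="sivv" -> buffer=Kzsivv????GRVRAaL -> prefix_len=6
Fragment 5: offset=6 data="jswW" -> buffer=KzsivvjswWGRVRAaL -> prefix_len=17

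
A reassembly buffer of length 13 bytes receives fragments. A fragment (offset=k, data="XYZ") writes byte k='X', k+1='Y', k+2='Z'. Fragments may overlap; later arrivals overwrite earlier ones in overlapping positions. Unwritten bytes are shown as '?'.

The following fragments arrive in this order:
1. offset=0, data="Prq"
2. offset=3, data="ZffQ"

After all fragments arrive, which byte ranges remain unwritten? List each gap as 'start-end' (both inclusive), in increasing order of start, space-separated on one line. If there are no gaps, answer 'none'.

Answer: 7-12

Derivation:
Fragment 1: offset=0 len=3
Fragment 2: offset=3 len=4
Gaps: 7-12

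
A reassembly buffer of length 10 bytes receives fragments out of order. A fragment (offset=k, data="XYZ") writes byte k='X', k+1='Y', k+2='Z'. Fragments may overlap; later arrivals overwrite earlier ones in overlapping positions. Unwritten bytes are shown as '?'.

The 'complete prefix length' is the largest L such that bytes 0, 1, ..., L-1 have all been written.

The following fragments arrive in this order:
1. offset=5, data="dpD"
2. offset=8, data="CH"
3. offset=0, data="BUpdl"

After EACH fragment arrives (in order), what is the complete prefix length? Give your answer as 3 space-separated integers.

Answer: 0 0 10

Derivation:
Fragment 1: offset=5 data="dpD" -> buffer=?????dpD?? -> prefix_len=0
Fragment 2: offset=8 data="CH" -> buffer=?????dpDCH -> prefix_len=0
Fragment 3: offset=0 data="BUpdl" -> buffer=BUpdldpDCH -> prefix_len=10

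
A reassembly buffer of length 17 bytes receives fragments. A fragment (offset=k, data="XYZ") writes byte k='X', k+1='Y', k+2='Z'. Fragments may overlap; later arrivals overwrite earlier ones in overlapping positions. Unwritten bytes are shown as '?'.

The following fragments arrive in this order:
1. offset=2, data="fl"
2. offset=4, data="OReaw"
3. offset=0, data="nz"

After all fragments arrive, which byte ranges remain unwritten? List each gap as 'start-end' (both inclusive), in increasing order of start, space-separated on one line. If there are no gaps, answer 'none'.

Answer: 9-16

Derivation:
Fragment 1: offset=2 len=2
Fragment 2: offset=4 len=5
Fragment 3: offset=0 len=2
Gaps: 9-16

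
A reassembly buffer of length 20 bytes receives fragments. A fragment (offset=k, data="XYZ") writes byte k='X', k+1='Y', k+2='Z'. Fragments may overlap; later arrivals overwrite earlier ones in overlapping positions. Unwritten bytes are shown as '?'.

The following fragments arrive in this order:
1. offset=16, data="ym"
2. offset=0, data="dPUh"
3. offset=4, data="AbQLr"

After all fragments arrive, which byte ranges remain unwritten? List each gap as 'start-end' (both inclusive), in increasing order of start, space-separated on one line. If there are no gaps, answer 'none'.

Answer: 9-15 18-19

Derivation:
Fragment 1: offset=16 len=2
Fragment 2: offset=0 len=4
Fragment 3: offset=4 len=5
Gaps: 9-15 18-19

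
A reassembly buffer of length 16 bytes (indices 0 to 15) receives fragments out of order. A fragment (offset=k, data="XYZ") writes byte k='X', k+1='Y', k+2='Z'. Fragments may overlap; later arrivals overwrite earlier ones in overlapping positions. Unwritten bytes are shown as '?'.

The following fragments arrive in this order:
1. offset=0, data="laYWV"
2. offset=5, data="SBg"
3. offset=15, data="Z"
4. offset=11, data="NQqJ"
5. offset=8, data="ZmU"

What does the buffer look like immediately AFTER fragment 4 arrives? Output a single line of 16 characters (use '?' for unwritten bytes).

Fragment 1: offset=0 data="laYWV" -> buffer=laYWV???????????
Fragment 2: offset=5 data="SBg" -> buffer=laYWVSBg????????
Fragment 3: offset=15 data="Z" -> buffer=laYWVSBg???????Z
Fragment 4: offset=11 data="NQqJ" -> buffer=laYWVSBg???NQqJZ

Answer: laYWVSBg???NQqJZ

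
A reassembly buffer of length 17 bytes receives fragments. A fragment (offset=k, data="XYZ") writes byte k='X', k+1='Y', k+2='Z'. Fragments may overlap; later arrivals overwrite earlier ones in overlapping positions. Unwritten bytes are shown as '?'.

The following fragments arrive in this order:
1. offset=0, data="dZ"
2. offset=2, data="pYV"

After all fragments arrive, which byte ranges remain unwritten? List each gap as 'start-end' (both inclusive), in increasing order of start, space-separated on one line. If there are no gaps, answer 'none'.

Fragment 1: offset=0 len=2
Fragment 2: offset=2 len=3
Gaps: 5-16

Answer: 5-16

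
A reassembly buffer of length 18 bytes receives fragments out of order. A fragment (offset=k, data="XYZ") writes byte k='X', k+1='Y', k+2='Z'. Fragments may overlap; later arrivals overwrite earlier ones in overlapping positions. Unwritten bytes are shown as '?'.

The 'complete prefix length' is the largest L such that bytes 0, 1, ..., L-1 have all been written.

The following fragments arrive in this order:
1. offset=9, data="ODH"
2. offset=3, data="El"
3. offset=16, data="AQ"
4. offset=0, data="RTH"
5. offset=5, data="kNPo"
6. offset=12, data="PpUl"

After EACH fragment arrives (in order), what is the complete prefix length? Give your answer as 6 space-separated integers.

Fragment 1: offset=9 data="ODH" -> buffer=?????????ODH?????? -> prefix_len=0
Fragment 2: offset=3 data="El" -> buffer=???El????ODH?????? -> prefix_len=0
Fragment 3: offset=16 data="AQ" -> buffer=???El????ODH????AQ -> prefix_len=0
Fragment 4: offset=0 data="RTH" -> buffer=RTHEl????ODH????AQ -> prefix_len=5
Fragment 5: offset=5 data="kNPo" -> buffer=RTHElkNPoODH????AQ -> prefix_len=12
Fragment 6: offset=12 data="PpUl" -> buffer=RTHElkNPoODHPpUlAQ -> prefix_len=18

Answer: 0 0 0 5 12 18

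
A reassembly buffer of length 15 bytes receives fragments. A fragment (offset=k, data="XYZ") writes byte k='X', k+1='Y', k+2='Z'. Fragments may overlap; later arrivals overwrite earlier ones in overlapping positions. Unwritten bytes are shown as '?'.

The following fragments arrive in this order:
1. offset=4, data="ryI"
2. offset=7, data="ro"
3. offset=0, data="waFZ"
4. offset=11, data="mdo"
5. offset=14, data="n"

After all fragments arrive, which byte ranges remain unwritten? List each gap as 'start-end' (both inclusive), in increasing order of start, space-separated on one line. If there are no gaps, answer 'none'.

Fragment 1: offset=4 len=3
Fragment 2: offset=7 len=2
Fragment 3: offset=0 len=4
Fragment 4: offset=11 len=3
Fragment 5: offset=14 len=1
Gaps: 9-10

Answer: 9-10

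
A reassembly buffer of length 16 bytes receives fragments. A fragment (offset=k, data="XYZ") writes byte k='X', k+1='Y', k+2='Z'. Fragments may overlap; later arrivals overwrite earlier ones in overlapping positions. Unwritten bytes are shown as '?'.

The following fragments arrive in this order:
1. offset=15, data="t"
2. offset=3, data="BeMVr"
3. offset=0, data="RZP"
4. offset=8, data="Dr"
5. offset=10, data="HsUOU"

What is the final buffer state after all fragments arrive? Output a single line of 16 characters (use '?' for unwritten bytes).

Fragment 1: offset=15 data="t" -> buffer=???????????????t
Fragment 2: offset=3 data="BeMVr" -> buffer=???BeMVr???????t
Fragment 3: offset=0 data="RZP" -> buffer=RZPBeMVr???????t
Fragment 4: offset=8 data="Dr" -> buffer=RZPBeMVrDr?????t
Fragment 5: offset=10 data="HsUOU" -> buffer=RZPBeMVrDrHsUOUt

Answer: RZPBeMVrDrHsUOUt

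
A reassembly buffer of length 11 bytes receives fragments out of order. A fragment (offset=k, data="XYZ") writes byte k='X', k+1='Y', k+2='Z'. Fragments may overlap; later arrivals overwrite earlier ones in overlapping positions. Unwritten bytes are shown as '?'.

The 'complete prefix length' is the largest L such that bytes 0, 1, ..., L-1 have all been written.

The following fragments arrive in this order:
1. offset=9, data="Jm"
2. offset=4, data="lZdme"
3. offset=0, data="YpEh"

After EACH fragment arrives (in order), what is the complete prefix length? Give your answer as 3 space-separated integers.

Answer: 0 0 11

Derivation:
Fragment 1: offset=9 data="Jm" -> buffer=?????????Jm -> prefix_len=0
Fragment 2: offset=4 data="lZdme" -> buffer=????lZdmeJm -> prefix_len=0
Fragment 3: offset=0 data="YpEh" -> buffer=YpEhlZdmeJm -> prefix_len=11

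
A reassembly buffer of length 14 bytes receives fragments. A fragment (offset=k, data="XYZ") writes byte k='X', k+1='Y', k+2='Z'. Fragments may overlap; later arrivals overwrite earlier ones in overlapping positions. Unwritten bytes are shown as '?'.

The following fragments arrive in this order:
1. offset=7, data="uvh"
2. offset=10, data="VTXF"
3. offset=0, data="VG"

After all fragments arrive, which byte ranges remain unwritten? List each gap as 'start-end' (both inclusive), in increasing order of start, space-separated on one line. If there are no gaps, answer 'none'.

Answer: 2-6

Derivation:
Fragment 1: offset=7 len=3
Fragment 2: offset=10 len=4
Fragment 3: offset=0 len=2
Gaps: 2-6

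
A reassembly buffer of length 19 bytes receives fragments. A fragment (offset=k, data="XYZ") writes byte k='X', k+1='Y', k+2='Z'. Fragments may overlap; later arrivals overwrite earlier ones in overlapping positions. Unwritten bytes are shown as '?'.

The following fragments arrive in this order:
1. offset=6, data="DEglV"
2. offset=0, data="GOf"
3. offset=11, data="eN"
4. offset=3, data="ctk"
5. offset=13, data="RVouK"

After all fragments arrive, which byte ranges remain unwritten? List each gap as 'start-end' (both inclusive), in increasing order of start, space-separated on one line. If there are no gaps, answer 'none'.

Answer: 18-18

Derivation:
Fragment 1: offset=6 len=5
Fragment 2: offset=0 len=3
Fragment 3: offset=11 len=2
Fragment 4: offset=3 len=3
Fragment 5: offset=13 len=5
Gaps: 18-18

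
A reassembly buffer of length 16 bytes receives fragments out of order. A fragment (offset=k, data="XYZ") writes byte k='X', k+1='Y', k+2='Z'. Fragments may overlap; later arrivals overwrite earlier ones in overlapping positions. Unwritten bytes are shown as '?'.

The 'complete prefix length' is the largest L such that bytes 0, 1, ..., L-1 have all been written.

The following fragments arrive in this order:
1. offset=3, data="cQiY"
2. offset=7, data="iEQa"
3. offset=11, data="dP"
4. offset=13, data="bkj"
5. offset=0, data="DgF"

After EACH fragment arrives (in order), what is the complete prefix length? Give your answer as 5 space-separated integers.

Answer: 0 0 0 0 16

Derivation:
Fragment 1: offset=3 data="cQiY" -> buffer=???cQiY????????? -> prefix_len=0
Fragment 2: offset=7 data="iEQa" -> buffer=???cQiYiEQa????? -> prefix_len=0
Fragment 3: offset=11 data="dP" -> buffer=???cQiYiEQadP??? -> prefix_len=0
Fragment 4: offset=13 data="bkj" -> buffer=???cQiYiEQadPbkj -> prefix_len=0
Fragment 5: offset=0 data="DgF" -> buffer=DgFcQiYiEQadPbkj -> prefix_len=16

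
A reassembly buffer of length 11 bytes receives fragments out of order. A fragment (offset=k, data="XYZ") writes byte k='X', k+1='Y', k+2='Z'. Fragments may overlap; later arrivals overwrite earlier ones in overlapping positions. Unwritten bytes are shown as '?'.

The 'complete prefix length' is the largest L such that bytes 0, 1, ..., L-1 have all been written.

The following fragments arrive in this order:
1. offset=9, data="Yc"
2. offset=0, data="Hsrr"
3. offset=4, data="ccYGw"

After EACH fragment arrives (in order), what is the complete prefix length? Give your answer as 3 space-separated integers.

Answer: 0 4 11

Derivation:
Fragment 1: offset=9 data="Yc" -> buffer=?????????Yc -> prefix_len=0
Fragment 2: offset=0 data="Hsrr" -> buffer=Hsrr?????Yc -> prefix_len=4
Fragment 3: offset=4 data="ccYGw" -> buffer=HsrrccYGwYc -> prefix_len=11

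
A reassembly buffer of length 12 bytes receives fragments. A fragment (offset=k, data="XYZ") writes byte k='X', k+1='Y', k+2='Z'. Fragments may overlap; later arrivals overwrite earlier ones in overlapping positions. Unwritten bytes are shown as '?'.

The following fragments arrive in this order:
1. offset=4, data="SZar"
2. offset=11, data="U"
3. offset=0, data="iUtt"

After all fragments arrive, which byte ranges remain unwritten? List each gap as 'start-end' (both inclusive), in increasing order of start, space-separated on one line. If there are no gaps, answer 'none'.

Answer: 8-10

Derivation:
Fragment 1: offset=4 len=4
Fragment 2: offset=11 len=1
Fragment 3: offset=0 len=4
Gaps: 8-10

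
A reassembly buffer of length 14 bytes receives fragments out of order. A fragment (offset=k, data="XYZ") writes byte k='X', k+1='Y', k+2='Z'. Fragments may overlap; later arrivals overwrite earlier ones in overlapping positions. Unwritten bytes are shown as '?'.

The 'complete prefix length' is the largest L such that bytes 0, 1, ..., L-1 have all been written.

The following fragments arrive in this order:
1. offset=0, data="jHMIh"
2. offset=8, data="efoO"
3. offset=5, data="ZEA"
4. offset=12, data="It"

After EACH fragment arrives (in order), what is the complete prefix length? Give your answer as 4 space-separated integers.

Fragment 1: offset=0 data="jHMIh" -> buffer=jHMIh????????? -> prefix_len=5
Fragment 2: offset=8 data="efoO" -> buffer=jHMIh???efoO?? -> prefix_len=5
Fragment 3: offset=5 data="ZEA" -> buffer=jHMIhZEAefoO?? -> prefix_len=12
Fragment 4: offset=12 data="It" -> buffer=jHMIhZEAefoOIt -> prefix_len=14

Answer: 5 5 12 14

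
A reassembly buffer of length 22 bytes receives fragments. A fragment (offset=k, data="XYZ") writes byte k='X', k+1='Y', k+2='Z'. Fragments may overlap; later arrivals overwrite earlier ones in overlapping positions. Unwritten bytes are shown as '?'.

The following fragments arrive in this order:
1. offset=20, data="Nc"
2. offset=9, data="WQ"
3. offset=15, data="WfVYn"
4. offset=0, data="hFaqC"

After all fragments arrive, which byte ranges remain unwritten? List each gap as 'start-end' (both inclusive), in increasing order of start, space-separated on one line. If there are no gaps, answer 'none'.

Fragment 1: offset=20 len=2
Fragment 2: offset=9 len=2
Fragment 3: offset=15 len=5
Fragment 4: offset=0 len=5
Gaps: 5-8 11-14

Answer: 5-8 11-14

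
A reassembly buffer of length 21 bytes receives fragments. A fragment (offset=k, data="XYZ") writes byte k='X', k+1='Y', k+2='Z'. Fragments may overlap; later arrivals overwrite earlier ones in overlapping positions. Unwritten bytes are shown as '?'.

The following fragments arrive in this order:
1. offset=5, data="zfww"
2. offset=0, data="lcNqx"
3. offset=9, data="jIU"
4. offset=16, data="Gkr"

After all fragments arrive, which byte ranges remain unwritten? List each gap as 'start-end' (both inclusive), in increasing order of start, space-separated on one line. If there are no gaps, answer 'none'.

Answer: 12-15 19-20

Derivation:
Fragment 1: offset=5 len=4
Fragment 2: offset=0 len=5
Fragment 3: offset=9 len=3
Fragment 4: offset=16 len=3
Gaps: 12-15 19-20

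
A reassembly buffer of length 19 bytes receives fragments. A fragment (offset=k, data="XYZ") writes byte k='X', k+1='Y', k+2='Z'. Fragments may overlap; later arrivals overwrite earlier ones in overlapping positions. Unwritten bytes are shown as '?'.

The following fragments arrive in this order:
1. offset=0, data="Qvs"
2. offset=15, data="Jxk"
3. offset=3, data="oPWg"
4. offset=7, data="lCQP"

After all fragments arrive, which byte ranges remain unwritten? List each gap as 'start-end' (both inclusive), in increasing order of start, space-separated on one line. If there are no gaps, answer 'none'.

Answer: 11-14 18-18

Derivation:
Fragment 1: offset=0 len=3
Fragment 2: offset=15 len=3
Fragment 3: offset=3 len=4
Fragment 4: offset=7 len=4
Gaps: 11-14 18-18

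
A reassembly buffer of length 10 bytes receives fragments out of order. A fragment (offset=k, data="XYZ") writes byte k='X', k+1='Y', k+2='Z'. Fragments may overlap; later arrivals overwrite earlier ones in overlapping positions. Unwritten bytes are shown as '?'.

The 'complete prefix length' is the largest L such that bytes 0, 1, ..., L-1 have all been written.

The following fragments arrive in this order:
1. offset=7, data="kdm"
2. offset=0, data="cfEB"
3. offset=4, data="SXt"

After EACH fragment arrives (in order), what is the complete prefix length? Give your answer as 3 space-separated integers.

Fragment 1: offset=7 data="kdm" -> buffer=???????kdm -> prefix_len=0
Fragment 2: offset=0 data="cfEB" -> buffer=cfEB???kdm -> prefix_len=4
Fragment 3: offset=4 data="SXt" -> buffer=cfEBSXtkdm -> prefix_len=10

Answer: 0 4 10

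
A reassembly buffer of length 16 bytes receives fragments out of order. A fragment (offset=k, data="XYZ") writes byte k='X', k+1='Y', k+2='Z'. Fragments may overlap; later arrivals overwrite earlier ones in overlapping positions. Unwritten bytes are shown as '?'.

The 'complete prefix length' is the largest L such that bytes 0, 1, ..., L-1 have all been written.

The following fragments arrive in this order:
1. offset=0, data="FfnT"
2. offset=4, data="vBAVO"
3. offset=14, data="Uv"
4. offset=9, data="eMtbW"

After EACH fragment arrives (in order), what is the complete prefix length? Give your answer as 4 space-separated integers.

Answer: 4 9 9 16

Derivation:
Fragment 1: offset=0 data="FfnT" -> buffer=FfnT???????????? -> prefix_len=4
Fragment 2: offset=4 data="vBAVO" -> buffer=FfnTvBAVO??????? -> prefix_len=9
Fragment 3: offset=14 data="Uv" -> buffer=FfnTvBAVO?????Uv -> prefix_len=9
Fragment 4: offset=9 data="eMtbW" -> buffer=FfnTvBAVOeMtbWUv -> prefix_len=16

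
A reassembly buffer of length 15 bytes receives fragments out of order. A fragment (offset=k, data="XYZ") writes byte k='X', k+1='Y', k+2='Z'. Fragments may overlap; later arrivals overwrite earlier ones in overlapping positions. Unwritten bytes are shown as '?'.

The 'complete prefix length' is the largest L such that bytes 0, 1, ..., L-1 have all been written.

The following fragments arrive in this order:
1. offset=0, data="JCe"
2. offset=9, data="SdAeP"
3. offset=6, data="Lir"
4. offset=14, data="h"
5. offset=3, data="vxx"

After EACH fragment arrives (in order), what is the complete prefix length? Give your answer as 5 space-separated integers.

Answer: 3 3 3 3 15

Derivation:
Fragment 1: offset=0 data="JCe" -> buffer=JCe???????????? -> prefix_len=3
Fragment 2: offset=9 data="SdAeP" -> buffer=JCe??????SdAeP? -> prefix_len=3
Fragment 3: offset=6 data="Lir" -> buffer=JCe???LirSdAeP? -> prefix_len=3
Fragment 4: offset=14 data="h" -> buffer=JCe???LirSdAePh -> prefix_len=3
Fragment 5: offset=3 data="vxx" -> buffer=JCevxxLirSdAePh -> prefix_len=15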